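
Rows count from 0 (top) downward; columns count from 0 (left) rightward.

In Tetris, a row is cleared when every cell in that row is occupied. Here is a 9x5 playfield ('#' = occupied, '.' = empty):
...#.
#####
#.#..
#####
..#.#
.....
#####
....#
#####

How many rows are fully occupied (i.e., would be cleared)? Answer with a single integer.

Check each row:
  row 0: 4 empty cells -> not full
  row 1: 0 empty cells -> FULL (clear)
  row 2: 3 empty cells -> not full
  row 3: 0 empty cells -> FULL (clear)
  row 4: 3 empty cells -> not full
  row 5: 5 empty cells -> not full
  row 6: 0 empty cells -> FULL (clear)
  row 7: 4 empty cells -> not full
  row 8: 0 empty cells -> FULL (clear)
Total rows cleared: 4

Answer: 4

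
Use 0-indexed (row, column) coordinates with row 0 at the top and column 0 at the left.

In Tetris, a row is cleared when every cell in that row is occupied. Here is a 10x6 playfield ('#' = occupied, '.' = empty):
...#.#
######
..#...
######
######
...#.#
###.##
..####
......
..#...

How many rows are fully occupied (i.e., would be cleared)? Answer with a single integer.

Answer: 3

Derivation:
Check each row:
  row 0: 4 empty cells -> not full
  row 1: 0 empty cells -> FULL (clear)
  row 2: 5 empty cells -> not full
  row 3: 0 empty cells -> FULL (clear)
  row 4: 0 empty cells -> FULL (clear)
  row 5: 4 empty cells -> not full
  row 6: 1 empty cell -> not full
  row 7: 2 empty cells -> not full
  row 8: 6 empty cells -> not full
  row 9: 5 empty cells -> not full
Total rows cleared: 3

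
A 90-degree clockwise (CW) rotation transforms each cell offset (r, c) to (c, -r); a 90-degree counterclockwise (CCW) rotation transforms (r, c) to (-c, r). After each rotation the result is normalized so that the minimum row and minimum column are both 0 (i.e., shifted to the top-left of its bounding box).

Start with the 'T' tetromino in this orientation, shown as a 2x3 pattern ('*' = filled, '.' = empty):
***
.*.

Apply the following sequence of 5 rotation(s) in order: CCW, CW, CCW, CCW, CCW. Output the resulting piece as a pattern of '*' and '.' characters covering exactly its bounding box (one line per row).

Answer: .*
**
.*

Derivation:
Start:
***
.*.
After rotation 1 (CCW):
*.
**
*.
After rotation 2 (CW):
***
.*.
After rotation 3 (CCW):
*.
**
*.
After rotation 4 (CCW):
.*.
***
After rotation 5 (CCW):
.*
**
.*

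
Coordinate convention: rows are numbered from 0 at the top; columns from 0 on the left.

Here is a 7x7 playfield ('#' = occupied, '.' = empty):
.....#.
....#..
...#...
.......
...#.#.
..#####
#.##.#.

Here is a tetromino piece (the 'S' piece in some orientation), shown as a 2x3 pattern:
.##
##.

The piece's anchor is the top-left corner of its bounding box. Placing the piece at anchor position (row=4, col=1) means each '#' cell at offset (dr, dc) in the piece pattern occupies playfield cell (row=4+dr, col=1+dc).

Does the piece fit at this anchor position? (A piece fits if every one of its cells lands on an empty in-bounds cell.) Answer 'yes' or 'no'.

Check each piece cell at anchor (4, 1):
  offset (0,1) -> (4,2): empty -> OK
  offset (0,2) -> (4,3): occupied ('#') -> FAIL
  offset (1,0) -> (5,1): empty -> OK
  offset (1,1) -> (5,2): occupied ('#') -> FAIL
All cells valid: no

Answer: no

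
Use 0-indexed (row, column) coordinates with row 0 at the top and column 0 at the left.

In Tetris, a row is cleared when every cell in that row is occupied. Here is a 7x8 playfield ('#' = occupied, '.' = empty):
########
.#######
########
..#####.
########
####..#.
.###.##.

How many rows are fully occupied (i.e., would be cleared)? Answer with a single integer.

Check each row:
  row 0: 0 empty cells -> FULL (clear)
  row 1: 1 empty cell -> not full
  row 2: 0 empty cells -> FULL (clear)
  row 3: 3 empty cells -> not full
  row 4: 0 empty cells -> FULL (clear)
  row 5: 3 empty cells -> not full
  row 6: 3 empty cells -> not full
Total rows cleared: 3

Answer: 3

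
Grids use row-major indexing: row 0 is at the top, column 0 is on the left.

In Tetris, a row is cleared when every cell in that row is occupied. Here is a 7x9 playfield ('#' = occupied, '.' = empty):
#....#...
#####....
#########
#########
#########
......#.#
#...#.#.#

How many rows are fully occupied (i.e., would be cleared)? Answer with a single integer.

Answer: 3

Derivation:
Check each row:
  row 0: 7 empty cells -> not full
  row 1: 4 empty cells -> not full
  row 2: 0 empty cells -> FULL (clear)
  row 3: 0 empty cells -> FULL (clear)
  row 4: 0 empty cells -> FULL (clear)
  row 5: 7 empty cells -> not full
  row 6: 5 empty cells -> not full
Total rows cleared: 3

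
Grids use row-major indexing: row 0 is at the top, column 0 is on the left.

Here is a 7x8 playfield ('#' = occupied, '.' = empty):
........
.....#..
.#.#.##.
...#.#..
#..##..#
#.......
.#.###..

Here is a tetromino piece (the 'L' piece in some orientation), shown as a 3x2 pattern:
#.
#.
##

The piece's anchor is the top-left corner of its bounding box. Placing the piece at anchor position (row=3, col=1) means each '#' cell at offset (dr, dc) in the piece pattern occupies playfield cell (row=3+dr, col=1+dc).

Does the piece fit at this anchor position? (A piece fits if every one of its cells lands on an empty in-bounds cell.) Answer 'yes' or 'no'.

Check each piece cell at anchor (3, 1):
  offset (0,0) -> (3,1): empty -> OK
  offset (1,0) -> (4,1): empty -> OK
  offset (2,0) -> (5,1): empty -> OK
  offset (2,1) -> (5,2): empty -> OK
All cells valid: yes

Answer: yes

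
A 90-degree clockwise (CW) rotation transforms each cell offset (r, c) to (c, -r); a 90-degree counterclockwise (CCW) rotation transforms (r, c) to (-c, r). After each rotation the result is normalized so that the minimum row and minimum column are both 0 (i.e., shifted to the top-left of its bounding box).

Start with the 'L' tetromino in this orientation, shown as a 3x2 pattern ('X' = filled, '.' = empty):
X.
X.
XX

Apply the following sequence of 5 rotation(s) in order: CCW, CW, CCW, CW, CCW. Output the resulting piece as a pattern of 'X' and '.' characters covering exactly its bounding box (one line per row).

Answer: ..X
XXX

Derivation:
Start:
X.
X.
XX
After rotation 1 (CCW):
..X
XXX
After rotation 2 (CW):
X.
X.
XX
After rotation 3 (CCW):
..X
XXX
After rotation 4 (CW):
X.
X.
XX
After rotation 5 (CCW):
..X
XXX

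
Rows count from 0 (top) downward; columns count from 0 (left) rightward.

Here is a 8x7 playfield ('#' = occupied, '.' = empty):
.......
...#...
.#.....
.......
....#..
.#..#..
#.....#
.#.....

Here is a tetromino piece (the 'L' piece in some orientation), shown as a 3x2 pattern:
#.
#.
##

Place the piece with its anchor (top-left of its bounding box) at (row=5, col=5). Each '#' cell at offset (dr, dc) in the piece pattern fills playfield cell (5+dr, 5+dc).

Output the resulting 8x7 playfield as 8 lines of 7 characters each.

Fill (5+0,5+0) = (5,5)
Fill (5+1,5+0) = (6,5)
Fill (5+2,5+0) = (7,5)
Fill (5+2,5+1) = (7,6)

Answer: .......
...#...
.#.....
.......
....#..
.#..##.
#....##
.#...##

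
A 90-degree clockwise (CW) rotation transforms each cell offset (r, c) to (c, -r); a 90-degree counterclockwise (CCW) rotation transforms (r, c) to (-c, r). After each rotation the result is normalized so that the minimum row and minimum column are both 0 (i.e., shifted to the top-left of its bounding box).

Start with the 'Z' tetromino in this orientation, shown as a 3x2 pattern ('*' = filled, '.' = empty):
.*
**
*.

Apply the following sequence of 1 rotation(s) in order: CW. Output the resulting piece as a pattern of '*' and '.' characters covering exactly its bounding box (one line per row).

Answer: **.
.**

Derivation:
Start:
.*
**
*.
After rotation 1 (CW):
**.
.**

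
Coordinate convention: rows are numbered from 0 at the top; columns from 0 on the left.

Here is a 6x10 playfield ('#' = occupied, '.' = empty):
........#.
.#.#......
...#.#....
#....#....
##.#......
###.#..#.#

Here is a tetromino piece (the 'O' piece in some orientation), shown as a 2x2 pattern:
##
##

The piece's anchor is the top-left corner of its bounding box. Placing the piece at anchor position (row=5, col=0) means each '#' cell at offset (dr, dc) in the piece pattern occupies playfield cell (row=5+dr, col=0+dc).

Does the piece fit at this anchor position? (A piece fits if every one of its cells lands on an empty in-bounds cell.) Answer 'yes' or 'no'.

Check each piece cell at anchor (5, 0):
  offset (0,0) -> (5,0): occupied ('#') -> FAIL
  offset (0,1) -> (5,1): occupied ('#') -> FAIL
  offset (1,0) -> (6,0): out of bounds -> FAIL
  offset (1,1) -> (6,1): out of bounds -> FAIL
All cells valid: no

Answer: no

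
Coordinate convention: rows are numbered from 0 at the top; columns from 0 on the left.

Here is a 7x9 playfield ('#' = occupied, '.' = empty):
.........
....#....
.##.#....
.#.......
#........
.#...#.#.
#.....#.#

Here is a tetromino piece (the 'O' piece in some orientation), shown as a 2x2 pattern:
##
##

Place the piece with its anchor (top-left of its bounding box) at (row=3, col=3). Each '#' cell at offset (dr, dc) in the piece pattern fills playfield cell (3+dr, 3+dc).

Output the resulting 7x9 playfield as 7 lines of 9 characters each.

Answer: .........
....#....
.##.#....
.#.##....
#..##....
.#...#.#.
#.....#.#

Derivation:
Fill (3+0,3+0) = (3,3)
Fill (3+0,3+1) = (3,4)
Fill (3+1,3+0) = (4,3)
Fill (3+1,3+1) = (4,4)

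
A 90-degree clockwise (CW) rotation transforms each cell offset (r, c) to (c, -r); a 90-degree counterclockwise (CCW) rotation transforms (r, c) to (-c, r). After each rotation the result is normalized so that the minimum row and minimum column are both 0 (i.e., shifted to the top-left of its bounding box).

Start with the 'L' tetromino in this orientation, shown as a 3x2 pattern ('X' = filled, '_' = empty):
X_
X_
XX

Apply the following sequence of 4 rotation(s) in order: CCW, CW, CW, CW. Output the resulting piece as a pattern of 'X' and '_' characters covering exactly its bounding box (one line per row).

Answer: XX
_X
_X

Derivation:
Start:
X_
X_
XX
After rotation 1 (CCW):
__X
XXX
After rotation 2 (CW):
X_
X_
XX
After rotation 3 (CW):
XXX
X__
After rotation 4 (CW):
XX
_X
_X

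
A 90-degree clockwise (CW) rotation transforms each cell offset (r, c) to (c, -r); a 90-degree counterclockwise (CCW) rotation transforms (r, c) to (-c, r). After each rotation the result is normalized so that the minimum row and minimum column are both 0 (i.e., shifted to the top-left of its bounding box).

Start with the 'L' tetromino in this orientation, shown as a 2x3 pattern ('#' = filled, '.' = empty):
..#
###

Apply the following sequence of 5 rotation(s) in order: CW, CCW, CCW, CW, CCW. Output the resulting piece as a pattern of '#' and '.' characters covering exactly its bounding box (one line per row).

Answer: ##
.#
.#

Derivation:
Start:
..#
###
After rotation 1 (CW):
#.
#.
##
After rotation 2 (CCW):
..#
###
After rotation 3 (CCW):
##
.#
.#
After rotation 4 (CW):
..#
###
After rotation 5 (CCW):
##
.#
.#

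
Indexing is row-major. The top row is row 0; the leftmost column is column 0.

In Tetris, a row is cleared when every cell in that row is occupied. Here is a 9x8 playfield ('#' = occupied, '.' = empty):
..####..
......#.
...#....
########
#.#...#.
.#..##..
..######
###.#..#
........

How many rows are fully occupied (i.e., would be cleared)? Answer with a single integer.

Check each row:
  row 0: 4 empty cells -> not full
  row 1: 7 empty cells -> not full
  row 2: 7 empty cells -> not full
  row 3: 0 empty cells -> FULL (clear)
  row 4: 5 empty cells -> not full
  row 5: 5 empty cells -> not full
  row 6: 2 empty cells -> not full
  row 7: 3 empty cells -> not full
  row 8: 8 empty cells -> not full
Total rows cleared: 1

Answer: 1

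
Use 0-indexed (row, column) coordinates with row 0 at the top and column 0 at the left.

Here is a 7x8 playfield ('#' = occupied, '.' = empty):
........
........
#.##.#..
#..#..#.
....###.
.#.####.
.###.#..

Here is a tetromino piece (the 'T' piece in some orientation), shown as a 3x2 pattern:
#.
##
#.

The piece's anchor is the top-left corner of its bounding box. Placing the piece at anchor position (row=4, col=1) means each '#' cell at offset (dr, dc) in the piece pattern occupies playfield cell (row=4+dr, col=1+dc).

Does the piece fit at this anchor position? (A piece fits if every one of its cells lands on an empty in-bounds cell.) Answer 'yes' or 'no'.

Answer: no

Derivation:
Check each piece cell at anchor (4, 1):
  offset (0,0) -> (4,1): empty -> OK
  offset (1,0) -> (5,1): occupied ('#') -> FAIL
  offset (1,1) -> (5,2): empty -> OK
  offset (2,0) -> (6,1): occupied ('#') -> FAIL
All cells valid: no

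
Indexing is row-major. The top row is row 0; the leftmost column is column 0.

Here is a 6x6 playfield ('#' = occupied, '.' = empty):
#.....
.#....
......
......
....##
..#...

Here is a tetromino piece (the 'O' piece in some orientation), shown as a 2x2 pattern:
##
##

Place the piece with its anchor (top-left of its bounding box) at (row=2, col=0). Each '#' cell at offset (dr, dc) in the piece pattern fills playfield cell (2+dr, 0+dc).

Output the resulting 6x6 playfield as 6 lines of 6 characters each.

Answer: #.....
.#....
##....
##....
....##
..#...

Derivation:
Fill (2+0,0+0) = (2,0)
Fill (2+0,0+1) = (2,1)
Fill (2+1,0+0) = (3,0)
Fill (2+1,0+1) = (3,1)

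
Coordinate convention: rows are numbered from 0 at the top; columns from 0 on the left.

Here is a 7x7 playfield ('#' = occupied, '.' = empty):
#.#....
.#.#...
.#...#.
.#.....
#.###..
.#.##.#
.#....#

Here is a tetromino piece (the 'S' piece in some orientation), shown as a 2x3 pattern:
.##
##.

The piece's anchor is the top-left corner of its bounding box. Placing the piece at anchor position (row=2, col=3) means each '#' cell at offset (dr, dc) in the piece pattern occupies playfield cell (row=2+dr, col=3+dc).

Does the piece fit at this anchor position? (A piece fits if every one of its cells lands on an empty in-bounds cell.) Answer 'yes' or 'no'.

Answer: no

Derivation:
Check each piece cell at anchor (2, 3):
  offset (0,1) -> (2,4): empty -> OK
  offset (0,2) -> (2,5): occupied ('#') -> FAIL
  offset (1,0) -> (3,3): empty -> OK
  offset (1,1) -> (3,4): empty -> OK
All cells valid: no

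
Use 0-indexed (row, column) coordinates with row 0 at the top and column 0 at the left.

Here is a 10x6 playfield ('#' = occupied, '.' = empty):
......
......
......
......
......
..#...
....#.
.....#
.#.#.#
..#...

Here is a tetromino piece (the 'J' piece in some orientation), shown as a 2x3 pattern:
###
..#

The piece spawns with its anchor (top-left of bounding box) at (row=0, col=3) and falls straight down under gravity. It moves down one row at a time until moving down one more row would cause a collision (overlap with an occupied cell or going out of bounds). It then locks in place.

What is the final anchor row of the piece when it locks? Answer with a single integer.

Spawn at (row=0, col=3). Try each row:
  row 0: fits
  row 1: fits
  row 2: fits
  row 3: fits
  row 4: fits
  row 5: fits
  row 6: blocked -> lock at row 5

Answer: 5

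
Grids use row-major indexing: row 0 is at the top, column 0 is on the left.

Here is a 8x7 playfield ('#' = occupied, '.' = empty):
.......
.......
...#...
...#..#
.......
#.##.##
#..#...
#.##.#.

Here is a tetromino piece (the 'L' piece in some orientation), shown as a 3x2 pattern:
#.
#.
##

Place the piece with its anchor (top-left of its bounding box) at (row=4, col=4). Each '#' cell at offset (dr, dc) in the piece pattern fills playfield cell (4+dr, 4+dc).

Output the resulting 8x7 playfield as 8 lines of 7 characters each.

Answer: .......
.......
...#...
...#..#
....#..
#.#####
#..###.
#.##.#.

Derivation:
Fill (4+0,4+0) = (4,4)
Fill (4+1,4+0) = (5,4)
Fill (4+2,4+0) = (6,4)
Fill (4+2,4+1) = (6,5)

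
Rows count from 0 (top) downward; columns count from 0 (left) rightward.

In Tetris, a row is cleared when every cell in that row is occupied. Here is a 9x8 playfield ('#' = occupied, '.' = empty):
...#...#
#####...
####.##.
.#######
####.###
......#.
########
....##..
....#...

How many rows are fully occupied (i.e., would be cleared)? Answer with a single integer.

Answer: 1

Derivation:
Check each row:
  row 0: 6 empty cells -> not full
  row 1: 3 empty cells -> not full
  row 2: 2 empty cells -> not full
  row 3: 1 empty cell -> not full
  row 4: 1 empty cell -> not full
  row 5: 7 empty cells -> not full
  row 6: 0 empty cells -> FULL (clear)
  row 7: 6 empty cells -> not full
  row 8: 7 empty cells -> not full
Total rows cleared: 1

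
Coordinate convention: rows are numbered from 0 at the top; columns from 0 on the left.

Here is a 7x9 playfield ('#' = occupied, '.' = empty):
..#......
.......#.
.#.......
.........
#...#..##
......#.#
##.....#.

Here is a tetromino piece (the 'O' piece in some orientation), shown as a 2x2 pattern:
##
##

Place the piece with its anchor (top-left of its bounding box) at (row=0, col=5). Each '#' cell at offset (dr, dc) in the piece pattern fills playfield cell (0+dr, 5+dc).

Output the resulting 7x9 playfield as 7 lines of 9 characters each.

Fill (0+0,5+0) = (0,5)
Fill (0+0,5+1) = (0,6)
Fill (0+1,5+0) = (1,5)
Fill (0+1,5+1) = (1,6)

Answer: ..#..##..
.....###.
.#.......
.........
#...#..##
......#.#
##.....#.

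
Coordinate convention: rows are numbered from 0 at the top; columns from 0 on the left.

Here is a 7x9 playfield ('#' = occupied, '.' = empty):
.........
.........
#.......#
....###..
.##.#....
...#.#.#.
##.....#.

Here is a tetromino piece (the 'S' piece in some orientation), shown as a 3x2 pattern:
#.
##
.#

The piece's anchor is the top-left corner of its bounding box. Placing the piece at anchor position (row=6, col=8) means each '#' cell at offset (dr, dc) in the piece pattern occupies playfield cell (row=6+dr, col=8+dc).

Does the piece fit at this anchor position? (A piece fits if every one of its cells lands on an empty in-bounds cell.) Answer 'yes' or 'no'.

Answer: no

Derivation:
Check each piece cell at anchor (6, 8):
  offset (0,0) -> (6,8): empty -> OK
  offset (1,0) -> (7,8): out of bounds -> FAIL
  offset (1,1) -> (7,9): out of bounds -> FAIL
  offset (2,1) -> (8,9): out of bounds -> FAIL
All cells valid: no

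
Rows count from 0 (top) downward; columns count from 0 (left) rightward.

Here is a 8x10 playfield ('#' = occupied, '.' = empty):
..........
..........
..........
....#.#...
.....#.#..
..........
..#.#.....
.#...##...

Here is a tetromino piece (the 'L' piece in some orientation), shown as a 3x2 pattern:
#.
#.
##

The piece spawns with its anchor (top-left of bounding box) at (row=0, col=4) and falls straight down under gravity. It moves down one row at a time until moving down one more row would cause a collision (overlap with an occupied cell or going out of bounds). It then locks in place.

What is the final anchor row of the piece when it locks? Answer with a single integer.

Spawn at (row=0, col=4). Try each row:
  row 0: fits
  row 1: blocked -> lock at row 0

Answer: 0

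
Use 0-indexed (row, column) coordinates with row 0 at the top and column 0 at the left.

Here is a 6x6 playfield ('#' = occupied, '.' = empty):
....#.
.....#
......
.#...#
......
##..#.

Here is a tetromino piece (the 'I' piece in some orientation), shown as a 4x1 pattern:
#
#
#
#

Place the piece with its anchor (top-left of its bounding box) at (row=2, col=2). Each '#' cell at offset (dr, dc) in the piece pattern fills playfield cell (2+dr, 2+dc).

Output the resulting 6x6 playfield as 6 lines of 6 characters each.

Fill (2+0,2+0) = (2,2)
Fill (2+1,2+0) = (3,2)
Fill (2+2,2+0) = (4,2)
Fill (2+3,2+0) = (5,2)

Answer: ....#.
.....#
..#...
.##..#
..#...
###.#.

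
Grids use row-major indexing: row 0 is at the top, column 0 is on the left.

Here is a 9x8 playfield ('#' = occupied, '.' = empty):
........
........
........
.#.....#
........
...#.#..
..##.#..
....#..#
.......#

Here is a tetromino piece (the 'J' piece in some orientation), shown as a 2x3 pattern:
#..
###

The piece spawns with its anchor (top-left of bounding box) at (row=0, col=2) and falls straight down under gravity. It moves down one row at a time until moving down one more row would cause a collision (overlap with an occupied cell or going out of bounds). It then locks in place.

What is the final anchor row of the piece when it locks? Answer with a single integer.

Answer: 3

Derivation:
Spawn at (row=0, col=2). Try each row:
  row 0: fits
  row 1: fits
  row 2: fits
  row 3: fits
  row 4: blocked -> lock at row 3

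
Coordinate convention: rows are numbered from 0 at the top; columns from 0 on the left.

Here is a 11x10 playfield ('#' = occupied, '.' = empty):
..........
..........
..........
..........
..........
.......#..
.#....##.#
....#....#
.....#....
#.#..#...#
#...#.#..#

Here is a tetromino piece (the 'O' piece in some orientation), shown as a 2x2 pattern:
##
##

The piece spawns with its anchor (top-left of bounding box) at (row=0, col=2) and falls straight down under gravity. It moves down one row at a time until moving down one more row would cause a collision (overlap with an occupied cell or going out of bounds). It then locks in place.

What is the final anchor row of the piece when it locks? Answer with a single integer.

Answer: 7

Derivation:
Spawn at (row=0, col=2). Try each row:
  row 0: fits
  row 1: fits
  row 2: fits
  row 3: fits
  row 4: fits
  row 5: fits
  row 6: fits
  row 7: fits
  row 8: blocked -> lock at row 7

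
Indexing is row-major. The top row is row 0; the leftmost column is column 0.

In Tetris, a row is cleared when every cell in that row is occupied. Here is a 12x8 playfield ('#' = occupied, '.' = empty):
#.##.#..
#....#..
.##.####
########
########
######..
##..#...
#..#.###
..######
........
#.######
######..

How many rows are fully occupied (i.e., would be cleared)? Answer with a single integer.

Answer: 2

Derivation:
Check each row:
  row 0: 4 empty cells -> not full
  row 1: 6 empty cells -> not full
  row 2: 2 empty cells -> not full
  row 3: 0 empty cells -> FULL (clear)
  row 4: 0 empty cells -> FULL (clear)
  row 5: 2 empty cells -> not full
  row 6: 5 empty cells -> not full
  row 7: 3 empty cells -> not full
  row 8: 2 empty cells -> not full
  row 9: 8 empty cells -> not full
  row 10: 1 empty cell -> not full
  row 11: 2 empty cells -> not full
Total rows cleared: 2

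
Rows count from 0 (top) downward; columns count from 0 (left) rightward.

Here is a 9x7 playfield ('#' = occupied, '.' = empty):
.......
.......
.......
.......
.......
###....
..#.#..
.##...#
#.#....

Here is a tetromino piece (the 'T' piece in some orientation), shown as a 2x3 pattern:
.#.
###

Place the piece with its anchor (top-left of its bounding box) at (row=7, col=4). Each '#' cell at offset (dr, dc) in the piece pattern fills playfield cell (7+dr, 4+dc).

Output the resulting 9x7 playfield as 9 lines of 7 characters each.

Fill (7+0,4+1) = (7,5)
Fill (7+1,4+0) = (8,4)
Fill (7+1,4+1) = (8,5)
Fill (7+1,4+2) = (8,6)

Answer: .......
.......
.......
.......
.......
###....
..#.#..
.##..##
#.#.###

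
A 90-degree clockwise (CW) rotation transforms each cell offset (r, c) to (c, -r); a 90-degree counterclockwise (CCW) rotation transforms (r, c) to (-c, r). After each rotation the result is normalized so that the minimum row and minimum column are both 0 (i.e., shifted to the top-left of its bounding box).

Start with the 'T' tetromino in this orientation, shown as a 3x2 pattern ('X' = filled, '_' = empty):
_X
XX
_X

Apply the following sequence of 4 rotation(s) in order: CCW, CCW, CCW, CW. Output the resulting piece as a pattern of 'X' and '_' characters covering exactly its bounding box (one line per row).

Start:
_X
XX
_X
After rotation 1 (CCW):
XXX
_X_
After rotation 2 (CCW):
X_
XX
X_
After rotation 3 (CCW):
_X_
XXX
After rotation 4 (CW):
X_
XX
X_

Answer: X_
XX
X_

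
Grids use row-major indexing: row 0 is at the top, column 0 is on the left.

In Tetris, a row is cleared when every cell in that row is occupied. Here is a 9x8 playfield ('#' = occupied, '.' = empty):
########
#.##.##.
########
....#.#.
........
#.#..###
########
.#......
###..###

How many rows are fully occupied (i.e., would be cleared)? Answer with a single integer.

Answer: 3

Derivation:
Check each row:
  row 0: 0 empty cells -> FULL (clear)
  row 1: 3 empty cells -> not full
  row 2: 0 empty cells -> FULL (clear)
  row 3: 6 empty cells -> not full
  row 4: 8 empty cells -> not full
  row 5: 3 empty cells -> not full
  row 6: 0 empty cells -> FULL (clear)
  row 7: 7 empty cells -> not full
  row 8: 2 empty cells -> not full
Total rows cleared: 3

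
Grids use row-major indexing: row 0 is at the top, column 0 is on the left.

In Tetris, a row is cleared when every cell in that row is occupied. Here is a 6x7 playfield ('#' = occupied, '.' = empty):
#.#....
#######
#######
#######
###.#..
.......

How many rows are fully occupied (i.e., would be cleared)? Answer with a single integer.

Answer: 3

Derivation:
Check each row:
  row 0: 5 empty cells -> not full
  row 1: 0 empty cells -> FULL (clear)
  row 2: 0 empty cells -> FULL (clear)
  row 3: 0 empty cells -> FULL (clear)
  row 4: 3 empty cells -> not full
  row 5: 7 empty cells -> not full
Total rows cleared: 3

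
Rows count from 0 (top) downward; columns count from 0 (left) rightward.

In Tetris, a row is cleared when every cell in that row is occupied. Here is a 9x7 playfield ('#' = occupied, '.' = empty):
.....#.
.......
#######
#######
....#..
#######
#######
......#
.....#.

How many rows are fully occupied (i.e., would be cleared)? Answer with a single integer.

Answer: 4

Derivation:
Check each row:
  row 0: 6 empty cells -> not full
  row 1: 7 empty cells -> not full
  row 2: 0 empty cells -> FULL (clear)
  row 3: 0 empty cells -> FULL (clear)
  row 4: 6 empty cells -> not full
  row 5: 0 empty cells -> FULL (clear)
  row 6: 0 empty cells -> FULL (clear)
  row 7: 6 empty cells -> not full
  row 8: 6 empty cells -> not full
Total rows cleared: 4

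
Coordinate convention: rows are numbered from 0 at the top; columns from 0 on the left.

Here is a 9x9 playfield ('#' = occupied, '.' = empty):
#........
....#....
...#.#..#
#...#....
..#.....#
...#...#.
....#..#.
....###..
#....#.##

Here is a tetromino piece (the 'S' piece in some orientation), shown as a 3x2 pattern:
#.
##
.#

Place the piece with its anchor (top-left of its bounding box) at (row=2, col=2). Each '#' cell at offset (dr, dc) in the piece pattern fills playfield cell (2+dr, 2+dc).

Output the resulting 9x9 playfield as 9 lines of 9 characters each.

Answer: #........
....#....
..##.#..#
#.###....
..##....#
...#...#.
....#..#.
....###..
#....#.##

Derivation:
Fill (2+0,2+0) = (2,2)
Fill (2+1,2+0) = (3,2)
Fill (2+1,2+1) = (3,3)
Fill (2+2,2+1) = (4,3)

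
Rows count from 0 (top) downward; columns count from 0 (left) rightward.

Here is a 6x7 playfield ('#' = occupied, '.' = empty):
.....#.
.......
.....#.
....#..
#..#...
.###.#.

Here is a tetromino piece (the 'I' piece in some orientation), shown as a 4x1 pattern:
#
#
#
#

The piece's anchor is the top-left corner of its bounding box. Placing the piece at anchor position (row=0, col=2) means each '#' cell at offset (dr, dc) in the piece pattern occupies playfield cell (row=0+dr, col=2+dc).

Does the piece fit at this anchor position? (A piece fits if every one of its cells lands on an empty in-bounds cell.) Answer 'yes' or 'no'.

Answer: yes

Derivation:
Check each piece cell at anchor (0, 2):
  offset (0,0) -> (0,2): empty -> OK
  offset (1,0) -> (1,2): empty -> OK
  offset (2,0) -> (2,2): empty -> OK
  offset (3,0) -> (3,2): empty -> OK
All cells valid: yes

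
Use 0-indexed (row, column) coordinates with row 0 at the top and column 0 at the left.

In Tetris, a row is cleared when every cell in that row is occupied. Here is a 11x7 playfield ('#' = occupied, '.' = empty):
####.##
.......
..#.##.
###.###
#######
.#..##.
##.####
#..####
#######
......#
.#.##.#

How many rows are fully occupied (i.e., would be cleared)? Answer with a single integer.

Answer: 2

Derivation:
Check each row:
  row 0: 1 empty cell -> not full
  row 1: 7 empty cells -> not full
  row 2: 4 empty cells -> not full
  row 3: 1 empty cell -> not full
  row 4: 0 empty cells -> FULL (clear)
  row 5: 4 empty cells -> not full
  row 6: 1 empty cell -> not full
  row 7: 2 empty cells -> not full
  row 8: 0 empty cells -> FULL (clear)
  row 9: 6 empty cells -> not full
  row 10: 3 empty cells -> not full
Total rows cleared: 2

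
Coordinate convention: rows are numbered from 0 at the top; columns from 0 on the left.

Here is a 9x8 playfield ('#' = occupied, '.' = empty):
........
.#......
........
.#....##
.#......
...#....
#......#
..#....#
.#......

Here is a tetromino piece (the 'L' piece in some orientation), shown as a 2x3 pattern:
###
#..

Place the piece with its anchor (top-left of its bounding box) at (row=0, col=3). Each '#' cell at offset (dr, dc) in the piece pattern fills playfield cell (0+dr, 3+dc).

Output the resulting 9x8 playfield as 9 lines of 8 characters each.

Answer: ...###..
.#.#....
........
.#....##
.#......
...#....
#......#
..#....#
.#......

Derivation:
Fill (0+0,3+0) = (0,3)
Fill (0+0,3+1) = (0,4)
Fill (0+0,3+2) = (0,5)
Fill (0+1,3+0) = (1,3)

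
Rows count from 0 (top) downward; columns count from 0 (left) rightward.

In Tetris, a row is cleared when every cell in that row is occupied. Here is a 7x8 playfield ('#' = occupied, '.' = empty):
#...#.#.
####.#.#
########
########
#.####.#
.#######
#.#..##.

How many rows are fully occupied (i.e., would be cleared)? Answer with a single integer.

Answer: 2

Derivation:
Check each row:
  row 0: 5 empty cells -> not full
  row 1: 2 empty cells -> not full
  row 2: 0 empty cells -> FULL (clear)
  row 3: 0 empty cells -> FULL (clear)
  row 4: 2 empty cells -> not full
  row 5: 1 empty cell -> not full
  row 6: 4 empty cells -> not full
Total rows cleared: 2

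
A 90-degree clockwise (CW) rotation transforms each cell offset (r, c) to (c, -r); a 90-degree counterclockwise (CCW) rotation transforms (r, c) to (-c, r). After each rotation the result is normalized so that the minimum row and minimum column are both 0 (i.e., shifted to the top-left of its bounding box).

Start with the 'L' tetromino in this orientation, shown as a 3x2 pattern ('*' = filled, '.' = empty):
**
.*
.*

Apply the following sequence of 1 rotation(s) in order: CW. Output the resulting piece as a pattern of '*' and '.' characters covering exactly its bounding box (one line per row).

Start:
**
.*
.*
After rotation 1 (CW):
..*
***

Answer: ..*
***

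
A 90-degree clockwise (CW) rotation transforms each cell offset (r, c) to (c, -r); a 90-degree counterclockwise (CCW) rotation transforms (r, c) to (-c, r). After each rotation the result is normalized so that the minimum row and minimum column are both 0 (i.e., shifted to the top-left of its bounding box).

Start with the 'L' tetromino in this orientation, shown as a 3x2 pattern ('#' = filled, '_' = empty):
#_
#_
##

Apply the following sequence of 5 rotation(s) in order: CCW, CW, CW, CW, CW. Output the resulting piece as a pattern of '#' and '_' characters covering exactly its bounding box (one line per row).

Start:
#_
#_
##
After rotation 1 (CCW):
__#
###
After rotation 2 (CW):
#_
#_
##
After rotation 3 (CW):
###
#__
After rotation 4 (CW):
##
_#
_#
After rotation 5 (CW):
__#
###

Answer: __#
###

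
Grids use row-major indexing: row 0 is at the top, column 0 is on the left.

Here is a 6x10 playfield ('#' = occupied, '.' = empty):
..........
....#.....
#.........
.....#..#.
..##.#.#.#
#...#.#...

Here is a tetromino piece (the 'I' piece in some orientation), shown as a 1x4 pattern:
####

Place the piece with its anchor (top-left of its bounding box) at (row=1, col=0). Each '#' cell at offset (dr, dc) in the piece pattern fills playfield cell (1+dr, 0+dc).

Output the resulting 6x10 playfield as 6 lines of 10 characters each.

Answer: ..........
#####.....
#.........
.....#..#.
..##.#.#.#
#...#.#...

Derivation:
Fill (1+0,0+0) = (1,0)
Fill (1+0,0+1) = (1,1)
Fill (1+0,0+2) = (1,2)
Fill (1+0,0+3) = (1,3)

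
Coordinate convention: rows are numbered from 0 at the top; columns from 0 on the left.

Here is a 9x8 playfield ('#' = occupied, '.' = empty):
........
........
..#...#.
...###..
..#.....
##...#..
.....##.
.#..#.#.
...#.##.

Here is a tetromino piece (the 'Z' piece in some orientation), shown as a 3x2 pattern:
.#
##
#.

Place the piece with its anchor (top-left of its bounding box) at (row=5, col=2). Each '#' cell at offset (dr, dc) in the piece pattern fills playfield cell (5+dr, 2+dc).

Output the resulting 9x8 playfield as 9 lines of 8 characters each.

Fill (5+0,2+1) = (5,3)
Fill (5+1,2+0) = (6,2)
Fill (5+1,2+1) = (6,3)
Fill (5+2,2+0) = (7,2)

Answer: ........
........
..#...#.
...###..
..#.....
##.#.#..
..##.##.
.##.#.#.
...#.##.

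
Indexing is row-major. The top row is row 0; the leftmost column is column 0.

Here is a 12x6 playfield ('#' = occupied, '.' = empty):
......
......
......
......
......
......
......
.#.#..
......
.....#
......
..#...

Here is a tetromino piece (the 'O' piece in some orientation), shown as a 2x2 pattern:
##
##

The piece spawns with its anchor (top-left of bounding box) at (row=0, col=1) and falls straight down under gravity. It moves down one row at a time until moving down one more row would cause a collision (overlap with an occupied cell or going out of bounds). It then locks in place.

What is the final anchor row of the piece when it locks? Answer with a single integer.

Answer: 5

Derivation:
Spawn at (row=0, col=1). Try each row:
  row 0: fits
  row 1: fits
  row 2: fits
  row 3: fits
  row 4: fits
  row 5: fits
  row 6: blocked -> lock at row 5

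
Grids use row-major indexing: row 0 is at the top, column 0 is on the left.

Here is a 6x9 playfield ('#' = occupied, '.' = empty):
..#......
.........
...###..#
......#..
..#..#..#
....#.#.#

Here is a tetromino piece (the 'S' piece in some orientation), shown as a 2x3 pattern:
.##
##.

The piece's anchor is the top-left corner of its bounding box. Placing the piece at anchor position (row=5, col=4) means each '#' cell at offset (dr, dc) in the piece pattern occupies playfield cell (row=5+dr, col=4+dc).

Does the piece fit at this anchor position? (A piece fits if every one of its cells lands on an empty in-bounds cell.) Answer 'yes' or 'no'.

Check each piece cell at anchor (5, 4):
  offset (0,1) -> (5,5): empty -> OK
  offset (0,2) -> (5,6): occupied ('#') -> FAIL
  offset (1,0) -> (6,4): out of bounds -> FAIL
  offset (1,1) -> (6,5): out of bounds -> FAIL
All cells valid: no

Answer: no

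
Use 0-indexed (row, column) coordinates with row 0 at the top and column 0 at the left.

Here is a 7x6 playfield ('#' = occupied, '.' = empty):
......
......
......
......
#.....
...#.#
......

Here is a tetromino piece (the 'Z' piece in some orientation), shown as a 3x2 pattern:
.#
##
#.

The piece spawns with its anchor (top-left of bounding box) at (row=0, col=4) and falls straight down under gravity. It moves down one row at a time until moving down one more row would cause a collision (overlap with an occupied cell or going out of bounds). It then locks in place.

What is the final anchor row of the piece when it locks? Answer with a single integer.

Answer: 3

Derivation:
Spawn at (row=0, col=4). Try each row:
  row 0: fits
  row 1: fits
  row 2: fits
  row 3: fits
  row 4: blocked -> lock at row 3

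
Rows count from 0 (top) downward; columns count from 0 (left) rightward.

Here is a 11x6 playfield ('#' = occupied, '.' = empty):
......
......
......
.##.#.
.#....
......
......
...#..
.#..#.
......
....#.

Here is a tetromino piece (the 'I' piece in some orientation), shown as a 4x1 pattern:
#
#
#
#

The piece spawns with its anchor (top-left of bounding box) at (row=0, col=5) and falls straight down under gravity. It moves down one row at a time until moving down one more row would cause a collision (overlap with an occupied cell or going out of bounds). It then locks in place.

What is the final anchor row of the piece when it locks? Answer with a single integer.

Answer: 7

Derivation:
Spawn at (row=0, col=5). Try each row:
  row 0: fits
  row 1: fits
  row 2: fits
  row 3: fits
  row 4: fits
  row 5: fits
  row 6: fits
  row 7: fits
  row 8: blocked -> lock at row 7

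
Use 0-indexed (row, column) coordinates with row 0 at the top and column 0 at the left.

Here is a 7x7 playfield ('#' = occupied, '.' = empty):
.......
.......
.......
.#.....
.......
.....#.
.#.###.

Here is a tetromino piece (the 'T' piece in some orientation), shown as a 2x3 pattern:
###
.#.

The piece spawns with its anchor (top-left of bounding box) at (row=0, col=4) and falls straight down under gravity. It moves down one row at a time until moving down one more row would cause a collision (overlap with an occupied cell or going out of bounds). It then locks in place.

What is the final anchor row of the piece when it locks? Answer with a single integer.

Spawn at (row=0, col=4). Try each row:
  row 0: fits
  row 1: fits
  row 2: fits
  row 3: fits
  row 4: blocked -> lock at row 3

Answer: 3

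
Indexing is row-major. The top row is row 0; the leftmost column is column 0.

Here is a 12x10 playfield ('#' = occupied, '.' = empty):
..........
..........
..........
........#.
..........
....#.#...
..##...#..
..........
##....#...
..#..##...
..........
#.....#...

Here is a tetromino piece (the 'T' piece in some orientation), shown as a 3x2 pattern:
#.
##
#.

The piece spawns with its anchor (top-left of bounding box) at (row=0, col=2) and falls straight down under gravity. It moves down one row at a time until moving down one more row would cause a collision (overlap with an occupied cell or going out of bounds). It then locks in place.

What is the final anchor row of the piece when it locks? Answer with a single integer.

Answer: 3

Derivation:
Spawn at (row=0, col=2). Try each row:
  row 0: fits
  row 1: fits
  row 2: fits
  row 3: fits
  row 4: blocked -> lock at row 3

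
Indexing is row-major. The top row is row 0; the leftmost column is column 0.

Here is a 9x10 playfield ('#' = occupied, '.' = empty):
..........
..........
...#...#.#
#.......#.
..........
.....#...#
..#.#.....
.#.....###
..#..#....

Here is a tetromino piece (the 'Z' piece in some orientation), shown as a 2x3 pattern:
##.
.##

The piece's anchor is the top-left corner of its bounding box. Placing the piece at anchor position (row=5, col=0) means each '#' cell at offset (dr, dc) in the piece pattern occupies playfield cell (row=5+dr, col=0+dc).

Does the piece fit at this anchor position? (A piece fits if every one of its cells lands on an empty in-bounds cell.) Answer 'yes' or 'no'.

Answer: no

Derivation:
Check each piece cell at anchor (5, 0):
  offset (0,0) -> (5,0): empty -> OK
  offset (0,1) -> (5,1): empty -> OK
  offset (1,1) -> (6,1): empty -> OK
  offset (1,2) -> (6,2): occupied ('#') -> FAIL
All cells valid: no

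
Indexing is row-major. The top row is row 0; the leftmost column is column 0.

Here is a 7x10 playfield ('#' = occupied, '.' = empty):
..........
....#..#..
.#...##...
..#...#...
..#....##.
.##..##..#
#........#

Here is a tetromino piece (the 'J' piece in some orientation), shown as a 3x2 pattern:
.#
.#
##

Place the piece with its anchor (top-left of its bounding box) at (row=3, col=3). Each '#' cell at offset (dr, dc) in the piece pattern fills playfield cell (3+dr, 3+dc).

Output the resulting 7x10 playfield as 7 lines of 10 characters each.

Fill (3+0,3+1) = (3,4)
Fill (3+1,3+1) = (4,4)
Fill (3+2,3+0) = (5,3)
Fill (3+2,3+1) = (5,4)

Answer: ..........
....#..#..
.#...##...
..#.#.#...
..#.#..##.
.######..#
#........#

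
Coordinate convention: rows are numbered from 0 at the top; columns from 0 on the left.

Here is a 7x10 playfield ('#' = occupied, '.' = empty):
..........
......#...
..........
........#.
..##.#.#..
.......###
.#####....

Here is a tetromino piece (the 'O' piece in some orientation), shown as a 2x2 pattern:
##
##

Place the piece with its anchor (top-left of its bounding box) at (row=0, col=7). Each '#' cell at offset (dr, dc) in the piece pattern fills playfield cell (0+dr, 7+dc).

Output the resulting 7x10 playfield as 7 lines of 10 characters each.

Fill (0+0,7+0) = (0,7)
Fill (0+0,7+1) = (0,8)
Fill (0+1,7+0) = (1,7)
Fill (0+1,7+1) = (1,8)

Answer: .......##.
......###.
..........
........#.
..##.#.#..
.......###
.#####....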